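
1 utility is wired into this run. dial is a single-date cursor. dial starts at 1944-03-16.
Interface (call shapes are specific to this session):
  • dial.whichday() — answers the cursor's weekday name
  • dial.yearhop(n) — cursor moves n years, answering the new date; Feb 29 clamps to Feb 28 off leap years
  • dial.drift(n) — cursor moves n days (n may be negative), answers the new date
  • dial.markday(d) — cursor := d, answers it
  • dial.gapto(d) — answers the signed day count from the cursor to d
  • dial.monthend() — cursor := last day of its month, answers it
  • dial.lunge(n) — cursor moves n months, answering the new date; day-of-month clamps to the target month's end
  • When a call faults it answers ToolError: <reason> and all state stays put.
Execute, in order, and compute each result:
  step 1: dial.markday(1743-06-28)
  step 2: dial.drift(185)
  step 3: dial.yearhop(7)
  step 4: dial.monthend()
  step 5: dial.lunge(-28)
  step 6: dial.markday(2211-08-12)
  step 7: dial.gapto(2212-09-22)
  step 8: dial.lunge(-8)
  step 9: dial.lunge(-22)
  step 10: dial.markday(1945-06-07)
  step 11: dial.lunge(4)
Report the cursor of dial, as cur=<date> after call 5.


Answer: cur=1748-08-31

Derivation:
·→ markday(d=1743-06-28)
·← 1743-06-28
·→ drift(n=185)
·← 1743-12-30
·→ yearhop(n=7)
·← 1750-12-30
·→ monthend()
·← 1750-12-31
·→ lunge(n=-28)
·← 1748-08-31
·→ markday(d=2211-08-12)
·← 2211-08-12
·→ gapto(d=2212-09-22)
·← 407
·→ lunge(n=-8)
·← 2210-12-12
·→ lunge(n=-22)
·← 2209-02-12
·→ markday(d=1945-06-07)
·← 1945-06-07
·→ lunge(n=4)
·← 1945-10-07


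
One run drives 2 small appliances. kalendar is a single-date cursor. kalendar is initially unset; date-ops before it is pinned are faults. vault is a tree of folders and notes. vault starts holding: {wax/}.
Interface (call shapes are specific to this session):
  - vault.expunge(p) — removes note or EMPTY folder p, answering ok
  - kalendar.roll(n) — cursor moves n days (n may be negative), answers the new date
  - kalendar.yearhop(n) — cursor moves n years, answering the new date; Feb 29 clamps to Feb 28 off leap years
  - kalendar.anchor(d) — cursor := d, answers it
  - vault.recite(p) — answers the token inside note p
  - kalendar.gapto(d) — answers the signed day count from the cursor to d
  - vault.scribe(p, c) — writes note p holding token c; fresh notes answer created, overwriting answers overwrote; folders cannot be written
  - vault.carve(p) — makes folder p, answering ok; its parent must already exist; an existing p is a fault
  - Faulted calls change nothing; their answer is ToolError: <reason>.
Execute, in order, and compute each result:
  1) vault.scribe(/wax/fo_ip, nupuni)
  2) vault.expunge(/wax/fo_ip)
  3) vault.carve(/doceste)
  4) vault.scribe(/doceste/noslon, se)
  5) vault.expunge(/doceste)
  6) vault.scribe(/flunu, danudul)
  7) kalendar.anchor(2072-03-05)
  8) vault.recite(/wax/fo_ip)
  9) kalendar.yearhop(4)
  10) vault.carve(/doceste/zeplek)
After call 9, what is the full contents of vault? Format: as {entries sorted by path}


# 1. scribe(p: /wax/fo_ip, c: nupuni) ~> created
# 2. expunge(p: /wax/fo_ip) ~> ok
# 3. carve(p: /doceste) ~> ok
# 4. scribe(p: /doceste/noslon, c: se) ~> created
# 5. expunge(p: /doceste) ~> ToolError: not empty
# 6. scribe(p: /flunu, c: danudul) ~> created
# 7. anchor(d: 2072-03-05) ~> 2072-03-05
# 8. recite(p: /wax/fo_ip) ~> ToolError: not found
# 9. yearhop(n: 4) ~> 2076-03-05
# 10. carve(p: /doceste/zeplek) ~> ok

Answer: {doceste/, doceste/noslon=se, flunu=danudul, wax/}


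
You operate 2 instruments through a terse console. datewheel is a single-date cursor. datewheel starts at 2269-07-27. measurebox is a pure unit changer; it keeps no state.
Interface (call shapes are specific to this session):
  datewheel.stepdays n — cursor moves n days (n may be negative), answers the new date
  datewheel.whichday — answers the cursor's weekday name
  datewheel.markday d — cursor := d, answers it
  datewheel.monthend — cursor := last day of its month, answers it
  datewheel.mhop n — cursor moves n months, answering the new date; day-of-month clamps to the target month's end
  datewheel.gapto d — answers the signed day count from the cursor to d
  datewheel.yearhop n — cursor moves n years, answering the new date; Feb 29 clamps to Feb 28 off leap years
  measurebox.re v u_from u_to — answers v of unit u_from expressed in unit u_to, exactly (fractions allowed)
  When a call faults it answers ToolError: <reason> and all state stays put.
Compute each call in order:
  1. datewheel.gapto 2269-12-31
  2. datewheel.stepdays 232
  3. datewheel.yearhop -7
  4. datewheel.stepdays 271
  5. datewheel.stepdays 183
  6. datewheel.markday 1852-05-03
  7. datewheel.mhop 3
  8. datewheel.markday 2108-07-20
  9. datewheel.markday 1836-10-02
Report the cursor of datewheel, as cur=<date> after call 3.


Answer: cur=2263-03-16

Derivation:
[in] datewheel.gapto d=2269-12-31
:: 157
[in] datewheel.stepdays n=232
:: 2270-03-16
[in] datewheel.yearhop n=-7
:: 2263-03-16
[in] datewheel.stepdays n=271
:: 2263-12-12
[in] datewheel.stepdays n=183
:: 2264-06-12
[in] datewheel.markday d=1852-05-03
:: 1852-05-03
[in] datewheel.mhop n=3
:: 1852-08-03
[in] datewheel.markday d=2108-07-20
:: 2108-07-20
[in] datewheel.markday d=1836-10-02
:: 1836-10-02


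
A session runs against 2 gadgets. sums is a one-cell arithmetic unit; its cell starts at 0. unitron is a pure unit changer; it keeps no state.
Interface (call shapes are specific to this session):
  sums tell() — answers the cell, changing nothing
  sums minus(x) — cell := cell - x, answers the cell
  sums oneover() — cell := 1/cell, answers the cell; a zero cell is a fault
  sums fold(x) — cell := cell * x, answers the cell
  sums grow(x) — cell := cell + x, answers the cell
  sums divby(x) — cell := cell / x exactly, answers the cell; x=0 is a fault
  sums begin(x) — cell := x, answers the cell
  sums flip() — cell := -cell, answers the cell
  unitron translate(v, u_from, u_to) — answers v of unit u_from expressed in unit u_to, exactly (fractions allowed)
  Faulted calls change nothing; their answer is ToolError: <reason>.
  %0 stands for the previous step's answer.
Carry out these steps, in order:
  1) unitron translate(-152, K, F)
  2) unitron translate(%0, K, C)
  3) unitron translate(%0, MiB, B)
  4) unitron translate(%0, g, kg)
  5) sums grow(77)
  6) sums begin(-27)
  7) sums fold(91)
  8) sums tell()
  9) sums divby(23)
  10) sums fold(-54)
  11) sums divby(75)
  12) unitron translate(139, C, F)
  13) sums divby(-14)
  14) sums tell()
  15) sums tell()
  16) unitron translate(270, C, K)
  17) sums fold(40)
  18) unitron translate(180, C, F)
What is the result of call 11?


Answer: 44226/575

Derivation:
>>> unitron translate v='-152' u_from='K' u_to='F'
= -73327/100
>>> unitron translate v='%0' u_from='K' u_to='C'
= -50321/50
>>> unitron translate v='%0' u_from='MiB' u_to='B'
= -26382696448/25
>>> unitron translate v='%0' u_from='g' u_to='kg'
= -3297837056/3125
>>> sums grow x='77'
= 77
>>> sums begin x='-27'
= -27
>>> sums fold x='91'
= -2457
>>> sums tell
= -2457
>>> sums divby x='23'
= -2457/23
>>> sums fold x='-54'
= 132678/23
>>> sums divby x='75'
= 44226/575
>>> unitron translate v='139' u_from='C' u_to='F'
= 1411/5
>>> sums divby x='-14'
= -3159/575
>>> sums tell
= -3159/575
>>> sums tell
= -3159/575
>>> unitron translate v='270' u_from='C' u_to='K'
= 10863/20
>>> sums fold x='40'
= -25272/115
>>> unitron translate v='180' u_from='C' u_to='F'
= 356


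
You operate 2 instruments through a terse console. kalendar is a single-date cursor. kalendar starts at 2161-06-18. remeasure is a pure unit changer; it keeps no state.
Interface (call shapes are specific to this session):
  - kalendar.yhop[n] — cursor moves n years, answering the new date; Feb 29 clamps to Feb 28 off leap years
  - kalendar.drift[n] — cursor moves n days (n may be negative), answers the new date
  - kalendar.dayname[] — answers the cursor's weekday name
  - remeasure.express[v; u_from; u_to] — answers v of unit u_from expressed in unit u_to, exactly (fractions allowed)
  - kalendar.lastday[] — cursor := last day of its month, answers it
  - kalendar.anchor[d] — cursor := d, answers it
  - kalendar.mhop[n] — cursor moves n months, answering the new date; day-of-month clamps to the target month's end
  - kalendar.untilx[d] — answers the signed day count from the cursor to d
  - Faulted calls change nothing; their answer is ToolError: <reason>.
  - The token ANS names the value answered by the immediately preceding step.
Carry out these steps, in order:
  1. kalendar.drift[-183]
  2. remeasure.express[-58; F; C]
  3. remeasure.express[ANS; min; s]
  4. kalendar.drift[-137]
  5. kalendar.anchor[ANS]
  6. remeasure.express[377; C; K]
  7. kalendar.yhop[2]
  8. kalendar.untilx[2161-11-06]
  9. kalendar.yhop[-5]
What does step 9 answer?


~$ kalendar.drift n→-183
= 2160-12-17
~$ remeasure.express v→-58 u_from→F u_to→C
= -50
~$ remeasure.express v→ANS u_from→min u_to→s
= -3000
~$ kalendar.drift n→-137
= 2160-08-02
~$ kalendar.anchor d→ANS
= 2160-08-02
~$ remeasure.express v→377 u_from→C u_to→K
= 13003/20
~$ kalendar.yhop n→2
= 2162-08-02
~$ kalendar.untilx d→2161-11-06
= -269
~$ kalendar.yhop n→-5
= 2157-08-02

Answer: 2157-08-02


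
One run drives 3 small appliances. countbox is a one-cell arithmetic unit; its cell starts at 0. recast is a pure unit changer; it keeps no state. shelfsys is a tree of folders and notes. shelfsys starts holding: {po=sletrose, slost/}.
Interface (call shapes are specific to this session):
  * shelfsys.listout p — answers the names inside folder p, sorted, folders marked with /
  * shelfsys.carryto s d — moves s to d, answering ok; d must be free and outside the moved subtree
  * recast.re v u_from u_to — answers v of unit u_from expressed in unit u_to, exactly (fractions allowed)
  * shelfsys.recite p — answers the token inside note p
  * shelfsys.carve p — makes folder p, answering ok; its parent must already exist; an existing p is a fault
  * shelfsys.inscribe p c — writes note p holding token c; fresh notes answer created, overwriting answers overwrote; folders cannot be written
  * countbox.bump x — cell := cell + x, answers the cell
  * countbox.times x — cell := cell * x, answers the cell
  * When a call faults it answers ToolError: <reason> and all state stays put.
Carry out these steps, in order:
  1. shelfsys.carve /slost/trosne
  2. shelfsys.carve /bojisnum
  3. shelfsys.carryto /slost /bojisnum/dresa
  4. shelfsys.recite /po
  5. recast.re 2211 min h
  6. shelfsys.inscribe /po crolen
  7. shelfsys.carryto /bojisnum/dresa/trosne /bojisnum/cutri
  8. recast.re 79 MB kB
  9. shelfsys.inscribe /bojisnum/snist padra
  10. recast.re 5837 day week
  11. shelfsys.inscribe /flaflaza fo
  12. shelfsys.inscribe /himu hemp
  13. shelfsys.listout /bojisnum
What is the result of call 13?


Answer: [cutri/, dresa/, snist]

Derivation:
I try carve(p='/slost/trosne'), which returns ok.
Next I call carve(p='/bojisnum'), and get ok.
I try carryto(s='/slost', d='/bojisnum/dresa'), — result: ok.
I use recite(p='/po'), which returns sletrose.
I run re(v='2211', u_from='min', u_to='h'), giving 737/20.
Invoking inscribe(p='/po', c='crolen'), and get overwrote.
Invoking carryto(s='/bojisnum/dresa/trosne', d='/bojisnum/cutri'), — result: ok.
I invoke re(v='79', u_from='MB', u_to='kB'), → 79000.
I run inscribe(p='/bojisnum/snist', c='padra'), and observe created.
Invoking re(v='5837', u_from='day', u_to='week'): 5837/7.
Using inscribe(p='/flaflaza', c='fo'), — result: created.
I call inscribe(p='/himu', c='hemp'), yielding created.
I run listout(p='/bojisnum'), and observe [cutri/, dresa/, snist].


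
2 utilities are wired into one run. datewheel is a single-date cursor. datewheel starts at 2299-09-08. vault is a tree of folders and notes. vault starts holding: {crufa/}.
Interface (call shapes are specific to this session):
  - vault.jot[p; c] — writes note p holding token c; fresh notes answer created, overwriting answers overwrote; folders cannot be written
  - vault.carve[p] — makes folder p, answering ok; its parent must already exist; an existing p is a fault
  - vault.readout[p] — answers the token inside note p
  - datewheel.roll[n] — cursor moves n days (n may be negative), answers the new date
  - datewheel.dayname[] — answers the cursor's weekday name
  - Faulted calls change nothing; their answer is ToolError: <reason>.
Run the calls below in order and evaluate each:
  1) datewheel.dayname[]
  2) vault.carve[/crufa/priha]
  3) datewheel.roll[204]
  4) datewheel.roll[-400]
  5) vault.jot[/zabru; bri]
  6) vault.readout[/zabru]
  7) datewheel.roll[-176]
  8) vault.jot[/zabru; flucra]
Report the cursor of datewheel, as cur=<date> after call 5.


Answer: cur=2299-02-24

Derivation:
·→ datewheel.dayname()
·← Friday
·→ vault.carve(p='/crufa/priha')
·← ok
·→ datewheel.roll(n='204')
·← 2300-03-31
·→ datewheel.roll(n='-400')
·← 2299-02-24
·→ vault.jot(p='/zabru', c='bri')
·← created
·→ vault.readout(p='/zabru')
·← bri
·→ datewheel.roll(n='-176')
·← 2298-09-01
·→ vault.jot(p='/zabru', c='flucra')
·← overwrote


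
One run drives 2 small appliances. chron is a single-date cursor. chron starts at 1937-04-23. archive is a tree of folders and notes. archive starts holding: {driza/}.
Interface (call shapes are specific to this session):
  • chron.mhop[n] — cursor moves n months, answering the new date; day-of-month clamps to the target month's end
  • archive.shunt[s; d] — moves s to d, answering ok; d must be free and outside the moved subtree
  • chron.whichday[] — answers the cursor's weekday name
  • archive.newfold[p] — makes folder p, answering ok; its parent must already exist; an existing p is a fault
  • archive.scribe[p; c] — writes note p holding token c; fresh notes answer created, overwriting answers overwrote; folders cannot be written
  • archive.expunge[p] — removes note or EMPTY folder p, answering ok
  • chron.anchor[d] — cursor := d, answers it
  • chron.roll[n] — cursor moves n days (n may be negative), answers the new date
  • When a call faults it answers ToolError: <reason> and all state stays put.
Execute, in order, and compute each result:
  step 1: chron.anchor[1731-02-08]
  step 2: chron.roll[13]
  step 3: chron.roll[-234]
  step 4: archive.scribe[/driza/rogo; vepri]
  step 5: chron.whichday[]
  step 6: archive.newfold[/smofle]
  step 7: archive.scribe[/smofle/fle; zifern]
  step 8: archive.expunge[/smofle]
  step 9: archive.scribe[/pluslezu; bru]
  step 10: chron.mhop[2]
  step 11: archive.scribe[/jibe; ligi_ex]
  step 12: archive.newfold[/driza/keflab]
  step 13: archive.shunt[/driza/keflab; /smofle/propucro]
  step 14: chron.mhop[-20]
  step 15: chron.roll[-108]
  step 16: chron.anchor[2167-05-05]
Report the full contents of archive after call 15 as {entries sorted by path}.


Answer: {driza/, driza/rogo=vepri, jibe=ligi_ex, pluslezu=bru, smofle/, smofle/fle=zifern, smofle/propucro/}

Derivation:
;; anchor(1731-02-08) -> 1731-02-08
;; roll(13) -> 1731-02-21
;; roll(-234) -> 1730-07-02
;; scribe(/driza/rogo, vepri) -> created
;; whichday() -> Sunday
;; newfold(/smofle) -> ok
;; scribe(/smofle/fle, zifern) -> created
;; expunge(/smofle) -> ToolError: not empty
;; scribe(/pluslezu, bru) -> created
;; mhop(2) -> 1730-09-02
;; scribe(/jibe, ligi_ex) -> created
;; newfold(/driza/keflab) -> ok
;; shunt(/driza/keflab, /smofle/propucro) -> ok
;; mhop(-20) -> 1729-01-02
;; roll(-108) -> 1728-09-16
;; anchor(2167-05-05) -> 2167-05-05


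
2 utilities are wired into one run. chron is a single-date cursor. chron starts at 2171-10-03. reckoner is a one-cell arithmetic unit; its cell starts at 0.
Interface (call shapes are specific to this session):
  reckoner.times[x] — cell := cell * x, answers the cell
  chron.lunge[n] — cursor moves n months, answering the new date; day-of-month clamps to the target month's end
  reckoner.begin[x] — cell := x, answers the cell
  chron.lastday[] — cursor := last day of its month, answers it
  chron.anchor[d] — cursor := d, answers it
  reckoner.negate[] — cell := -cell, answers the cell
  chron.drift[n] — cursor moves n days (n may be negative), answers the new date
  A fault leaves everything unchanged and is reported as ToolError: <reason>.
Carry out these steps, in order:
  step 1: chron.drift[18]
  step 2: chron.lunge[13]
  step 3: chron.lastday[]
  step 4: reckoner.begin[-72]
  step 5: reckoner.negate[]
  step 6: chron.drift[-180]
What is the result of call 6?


~$ chron.drift 18
:: 2171-10-21
~$ chron.lunge 13
:: 2172-11-21
~$ chron.lastday
:: 2172-11-30
~$ reckoner.begin -72
:: -72
~$ reckoner.negate
:: 72
~$ chron.drift -180
:: 2172-06-03

Answer: 2172-06-03


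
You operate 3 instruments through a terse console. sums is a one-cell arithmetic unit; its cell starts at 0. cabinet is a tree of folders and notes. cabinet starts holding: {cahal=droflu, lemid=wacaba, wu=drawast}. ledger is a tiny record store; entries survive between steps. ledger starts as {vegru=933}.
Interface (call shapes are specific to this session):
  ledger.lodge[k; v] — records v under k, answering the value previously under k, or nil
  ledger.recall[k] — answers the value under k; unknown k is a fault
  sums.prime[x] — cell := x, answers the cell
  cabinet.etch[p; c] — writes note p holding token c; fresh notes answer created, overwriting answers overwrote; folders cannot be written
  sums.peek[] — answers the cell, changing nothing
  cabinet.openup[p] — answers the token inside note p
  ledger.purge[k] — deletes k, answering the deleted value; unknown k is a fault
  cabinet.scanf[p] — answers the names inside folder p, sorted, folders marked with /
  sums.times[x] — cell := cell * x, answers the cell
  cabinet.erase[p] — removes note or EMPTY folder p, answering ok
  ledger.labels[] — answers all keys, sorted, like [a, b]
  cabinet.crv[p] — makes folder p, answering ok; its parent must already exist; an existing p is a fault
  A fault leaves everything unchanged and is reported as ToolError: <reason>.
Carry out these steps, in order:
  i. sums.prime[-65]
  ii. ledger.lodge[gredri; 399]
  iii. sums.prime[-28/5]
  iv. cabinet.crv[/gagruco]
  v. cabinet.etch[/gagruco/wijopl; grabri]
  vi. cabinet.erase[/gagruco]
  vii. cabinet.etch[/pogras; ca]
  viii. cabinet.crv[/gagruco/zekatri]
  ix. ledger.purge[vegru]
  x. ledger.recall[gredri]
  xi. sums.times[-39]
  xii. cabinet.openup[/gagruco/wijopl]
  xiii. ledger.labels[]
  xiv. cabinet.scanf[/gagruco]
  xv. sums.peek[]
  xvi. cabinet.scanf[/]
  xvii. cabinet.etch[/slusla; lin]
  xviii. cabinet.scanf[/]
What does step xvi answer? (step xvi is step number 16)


Answer: [cahal, gagruco/, lemid, pogras, wu]

Derivation:
==> prime(x=-65)
<== -65
==> lodge(k=gredri, v=399)
<== nil
==> prime(x=-28/5)
<== -28/5
==> crv(p=/gagruco)
<== ok
==> etch(p=/gagruco/wijopl, c=grabri)
<== created
==> erase(p=/gagruco)
<== ToolError: not empty
==> etch(p=/pogras, c=ca)
<== created
==> crv(p=/gagruco/zekatri)
<== ok
==> purge(k=vegru)
<== 933
==> recall(k=gredri)
<== 399
==> times(x=-39)
<== 1092/5
==> openup(p=/gagruco/wijopl)
<== grabri
==> labels()
<== [gredri]
==> scanf(p=/gagruco)
<== [wijopl, zekatri/]
==> peek()
<== 1092/5
==> scanf(p=/)
<== [cahal, gagruco/, lemid, pogras, wu]
==> etch(p=/slusla, c=lin)
<== created
==> scanf(p=/)
<== [cahal, gagruco/, lemid, pogras, slusla, wu]


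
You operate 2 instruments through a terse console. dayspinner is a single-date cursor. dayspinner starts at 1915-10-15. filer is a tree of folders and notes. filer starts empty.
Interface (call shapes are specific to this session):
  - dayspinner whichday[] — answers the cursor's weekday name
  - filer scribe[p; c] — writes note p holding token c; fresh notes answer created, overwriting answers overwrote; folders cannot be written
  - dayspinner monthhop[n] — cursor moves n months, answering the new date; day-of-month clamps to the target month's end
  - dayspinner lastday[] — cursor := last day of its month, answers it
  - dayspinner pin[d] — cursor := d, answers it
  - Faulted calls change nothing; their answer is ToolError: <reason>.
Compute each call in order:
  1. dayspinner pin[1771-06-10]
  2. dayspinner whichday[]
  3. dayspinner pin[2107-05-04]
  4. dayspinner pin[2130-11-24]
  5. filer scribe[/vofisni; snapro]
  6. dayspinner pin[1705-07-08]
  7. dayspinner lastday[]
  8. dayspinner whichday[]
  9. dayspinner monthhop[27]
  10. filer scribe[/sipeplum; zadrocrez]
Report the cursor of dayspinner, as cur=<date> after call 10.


Answer: cur=1707-10-31

Derivation:
! 1. dayspinner pin(d='1771-06-10') ~> 1771-06-10
! 2. dayspinner whichday() ~> Monday
! 3. dayspinner pin(d='2107-05-04') ~> 2107-05-04
! 4. dayspinner pin(d='2130-11-24') ~> 2130-11-24
! 5. filer scribe(p='/vofisni', c='snapro') ~> created
! 6. dayspinner pin(d='1705-07-08') ~> 1705-07-08
! 7. dayspinner lastday() ~> 1705-07-31
! 8. dayspinner whichday() ~> Friday
! 9. dayspinner monthhop(n='27') ~> 1707-10-31
! 10. filer scribe(p='/sipeplum', c='zadrocrez') ~> created


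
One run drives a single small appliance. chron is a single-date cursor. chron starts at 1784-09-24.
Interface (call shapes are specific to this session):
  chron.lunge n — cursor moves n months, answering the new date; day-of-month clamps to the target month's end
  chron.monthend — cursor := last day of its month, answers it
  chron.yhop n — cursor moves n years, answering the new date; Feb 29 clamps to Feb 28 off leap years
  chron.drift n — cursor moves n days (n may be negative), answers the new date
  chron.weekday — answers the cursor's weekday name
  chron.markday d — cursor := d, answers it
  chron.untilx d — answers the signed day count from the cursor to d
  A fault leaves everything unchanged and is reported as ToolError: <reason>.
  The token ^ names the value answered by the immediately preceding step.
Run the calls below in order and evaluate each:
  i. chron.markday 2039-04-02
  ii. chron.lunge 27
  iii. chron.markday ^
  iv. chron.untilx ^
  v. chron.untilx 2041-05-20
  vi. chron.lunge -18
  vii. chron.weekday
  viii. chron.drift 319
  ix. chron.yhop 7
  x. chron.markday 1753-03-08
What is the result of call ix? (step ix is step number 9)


Answer: 2047-11-16

Derivation:
>> markday(2039-04-02)
<< 2039-04-02
>> lunge(27)
<< 2041-07-02
>> markday(^)
<< 2041-07-02
>> untilx(^)
<< 0
>> untilx(2041-05-20)
<< -43
>> lunge(-18)
<< 2040-01-02
>> weekday()
<< Monday
>> drift(319)
<< 2040-11-16
>> yhop(7)
<< 2047-11-16
>> markday(1753-03-08)
<< 1753-03-08


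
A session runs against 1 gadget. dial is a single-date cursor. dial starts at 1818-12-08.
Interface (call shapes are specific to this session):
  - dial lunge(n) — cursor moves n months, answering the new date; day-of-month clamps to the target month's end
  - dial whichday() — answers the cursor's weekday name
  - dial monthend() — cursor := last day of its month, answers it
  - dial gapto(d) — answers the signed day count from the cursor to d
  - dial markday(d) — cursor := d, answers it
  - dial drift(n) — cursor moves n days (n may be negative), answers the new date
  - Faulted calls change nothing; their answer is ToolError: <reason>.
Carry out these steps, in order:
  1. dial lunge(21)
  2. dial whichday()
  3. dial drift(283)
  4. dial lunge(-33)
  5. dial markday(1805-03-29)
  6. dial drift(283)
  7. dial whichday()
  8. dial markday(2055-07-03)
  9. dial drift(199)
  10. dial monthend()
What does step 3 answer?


→ dial lunge(n: 21)
← 1820-09-08
→ dial whichday()
← Friday
→ dial drift(n: 283)
← 1821-06-18
→ dial lunge(n: -33)
← 1818-09-18
→ dial markday(d: 1805-03-29)
← 1805-03-29
→ dial drift(n: 283)
← 1806-01-06
→ dial whichday()
← Monday
→ dial markday(d: 2055-07-03)
← 2055-07-03
→ dial drift(n: 199)
← 2056-01-18
→ dial monthend()
← 2056-01-31

Answer: 1821-06-18


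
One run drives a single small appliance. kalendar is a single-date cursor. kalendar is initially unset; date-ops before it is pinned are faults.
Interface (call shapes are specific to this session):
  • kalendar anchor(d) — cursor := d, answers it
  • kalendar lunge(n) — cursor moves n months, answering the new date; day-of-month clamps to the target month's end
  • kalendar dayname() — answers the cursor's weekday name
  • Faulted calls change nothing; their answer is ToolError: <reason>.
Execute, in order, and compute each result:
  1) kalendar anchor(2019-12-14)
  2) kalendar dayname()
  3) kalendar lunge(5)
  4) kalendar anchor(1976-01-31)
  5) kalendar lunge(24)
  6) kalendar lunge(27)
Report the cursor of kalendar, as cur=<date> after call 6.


Answer: cur=1980-04-30

Derivation:
% kalendar anchor(d='2019-12-14') -> 2019-12-14
% kalendar dayname() -> Saturday
% kalendar lunge(n='5') -> 2020-05-14
% kalendar anchor(d='1976-01-31') -> 1976-01-31
% kalendar lunge(n='24') -> 1978-01-31
% kalendar lunge(n='27') -> 1980-04-30


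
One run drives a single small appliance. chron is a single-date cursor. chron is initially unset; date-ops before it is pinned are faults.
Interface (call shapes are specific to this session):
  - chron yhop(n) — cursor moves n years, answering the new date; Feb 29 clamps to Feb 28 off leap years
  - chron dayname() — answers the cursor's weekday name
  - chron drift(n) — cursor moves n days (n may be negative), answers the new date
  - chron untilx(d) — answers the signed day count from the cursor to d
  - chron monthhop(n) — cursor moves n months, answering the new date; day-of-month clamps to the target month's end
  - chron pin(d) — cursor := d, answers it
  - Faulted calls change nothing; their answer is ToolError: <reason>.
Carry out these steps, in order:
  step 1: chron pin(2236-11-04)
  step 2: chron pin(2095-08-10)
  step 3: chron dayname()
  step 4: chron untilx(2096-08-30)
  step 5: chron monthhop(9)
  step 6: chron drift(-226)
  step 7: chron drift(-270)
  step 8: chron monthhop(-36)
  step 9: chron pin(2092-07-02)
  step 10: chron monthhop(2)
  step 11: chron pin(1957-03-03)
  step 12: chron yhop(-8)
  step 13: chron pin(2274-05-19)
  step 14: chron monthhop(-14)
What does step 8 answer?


CALL chron pin[d='2236-11-04']
RET  2236-11-04
CALL chron pin[d='2095-08-10']
RET  2095-08-10
CALL chron dayname[]
RET  Wednesday
CALL chron untilx[d='2096-08-30']
RET  386
CALL chron monthhop[n='9']
RET  2096-05-10
CALL chron drift[n='-226']
RET  2095-09-27
CALL chron drift[n='-270']
RET  2094-12-31
CALL chron monthhop[n='-36']
RET  2091-12-31
CALL chron pin[d='2092-07-02']
RET  2092-07-02
CALL chron monthhop[n='2']
RET  2092-09-02
CALL chron pin[d='1957-03-03']
RET  1957-03-03
CALL chron yhop[n='-8']
RET  1949-03-03
CALL chron pin[d='2274-05-19']
RET  2274-05-19
CALL chron monthhop[n='-14']
RET  2273-03-19

Answer: 2091-12-31


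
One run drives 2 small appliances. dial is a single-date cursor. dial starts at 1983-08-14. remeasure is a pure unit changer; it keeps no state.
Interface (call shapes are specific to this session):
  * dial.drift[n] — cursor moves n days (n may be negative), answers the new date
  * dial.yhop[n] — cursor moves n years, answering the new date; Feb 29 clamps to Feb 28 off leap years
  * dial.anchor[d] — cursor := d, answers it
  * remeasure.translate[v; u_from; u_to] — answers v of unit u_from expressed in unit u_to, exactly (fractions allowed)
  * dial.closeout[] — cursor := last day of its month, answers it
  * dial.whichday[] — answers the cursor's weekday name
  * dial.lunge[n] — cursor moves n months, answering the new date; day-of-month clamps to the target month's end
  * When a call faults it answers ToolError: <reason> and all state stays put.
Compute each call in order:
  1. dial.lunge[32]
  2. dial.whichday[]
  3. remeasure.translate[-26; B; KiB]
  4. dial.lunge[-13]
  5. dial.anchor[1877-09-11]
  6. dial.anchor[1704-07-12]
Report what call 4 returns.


;; 1. dial.lunge(n=32) : 1986-04-14
;; 2. dial.whichday() : Monday
;; 3. remeasure.translate(v=-26, u_from=B, u_to=KiB) : -13/512
;; 4. dial.lunge(n=-13) : 1985-03-14
;; 5. dial.anchor(d=1877-09-11) : 1877-09-11
;; 6. dial.anchor(d=1704-07-12) : 1704-07-12

Answer: 1985-03-14


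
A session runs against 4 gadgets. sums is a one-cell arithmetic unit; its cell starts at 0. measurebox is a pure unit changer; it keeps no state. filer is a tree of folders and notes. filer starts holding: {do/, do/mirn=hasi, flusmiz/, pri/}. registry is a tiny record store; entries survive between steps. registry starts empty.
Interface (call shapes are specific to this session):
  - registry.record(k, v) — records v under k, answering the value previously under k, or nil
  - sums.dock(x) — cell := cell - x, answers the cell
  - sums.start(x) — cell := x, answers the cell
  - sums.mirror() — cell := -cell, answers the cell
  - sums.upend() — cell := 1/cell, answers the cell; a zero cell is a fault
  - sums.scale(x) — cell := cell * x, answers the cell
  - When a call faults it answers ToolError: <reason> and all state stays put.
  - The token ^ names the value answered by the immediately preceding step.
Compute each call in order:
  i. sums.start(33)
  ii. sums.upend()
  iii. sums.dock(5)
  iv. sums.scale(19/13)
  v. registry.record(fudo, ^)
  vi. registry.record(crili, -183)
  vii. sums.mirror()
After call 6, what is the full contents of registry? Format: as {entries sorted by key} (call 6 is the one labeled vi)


[in] start 33
= 33
[in] upend
= 1/33
[in] dock 5
= -164/33
[in] scale 19/13
= -3116/429
[in] record fudo ^
= nil
[in] record crili -183
= nil
[in] mirror
= 3116/429

Answer: {crili=-183, fudo=-3116/429}


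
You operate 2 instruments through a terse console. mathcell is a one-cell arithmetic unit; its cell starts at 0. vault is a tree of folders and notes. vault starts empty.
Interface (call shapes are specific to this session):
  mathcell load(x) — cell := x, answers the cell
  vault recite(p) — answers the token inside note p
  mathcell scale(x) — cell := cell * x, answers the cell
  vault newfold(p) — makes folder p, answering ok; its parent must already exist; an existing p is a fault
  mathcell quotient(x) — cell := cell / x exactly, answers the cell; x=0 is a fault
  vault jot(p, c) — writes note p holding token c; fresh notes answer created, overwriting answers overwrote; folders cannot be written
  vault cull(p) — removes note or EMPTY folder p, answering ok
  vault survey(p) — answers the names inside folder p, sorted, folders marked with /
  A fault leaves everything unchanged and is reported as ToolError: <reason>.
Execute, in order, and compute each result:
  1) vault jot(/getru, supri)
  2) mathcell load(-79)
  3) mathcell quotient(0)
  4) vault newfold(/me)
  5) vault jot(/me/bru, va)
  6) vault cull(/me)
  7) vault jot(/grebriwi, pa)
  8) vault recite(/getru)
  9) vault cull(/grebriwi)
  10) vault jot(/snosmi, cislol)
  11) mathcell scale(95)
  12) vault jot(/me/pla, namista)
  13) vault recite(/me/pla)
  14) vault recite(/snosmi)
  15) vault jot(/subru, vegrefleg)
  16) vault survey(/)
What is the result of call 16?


Answer: [getru, me/, snosmi, subru]

Derivation:
~$ vault jot p: /getru c: supri
= created
~$ mathcell load x: -79
= -79
~$ mathcell quotient x: 0
= ToolError: division by zero
~$ vault newfold p: /me
= ok
~$ vault jot p: /me/bru c: va
= created
~$ vault cull p: /me
= ToolError: not empty
~$ vault jot p: /grebriwi c: pa
= created
~$ vault recite p: /getru
= supri
~$ vault cull p: /grebriwi
= ok
~$ vault jot p: /snosmi c: cislol
= created
~$ mathcell scale x: 95
= -7505
~$ vault jot p: /me/pla c: namista
= created
~$ vault recite p: /me/pla
= namista
~$ vault recite p: /snosmi
= cislol
~$ vault jot p: /subru c: vegrefleg
= created
~$ vault survey p: /
= [getru, me/, snosmi, subru]


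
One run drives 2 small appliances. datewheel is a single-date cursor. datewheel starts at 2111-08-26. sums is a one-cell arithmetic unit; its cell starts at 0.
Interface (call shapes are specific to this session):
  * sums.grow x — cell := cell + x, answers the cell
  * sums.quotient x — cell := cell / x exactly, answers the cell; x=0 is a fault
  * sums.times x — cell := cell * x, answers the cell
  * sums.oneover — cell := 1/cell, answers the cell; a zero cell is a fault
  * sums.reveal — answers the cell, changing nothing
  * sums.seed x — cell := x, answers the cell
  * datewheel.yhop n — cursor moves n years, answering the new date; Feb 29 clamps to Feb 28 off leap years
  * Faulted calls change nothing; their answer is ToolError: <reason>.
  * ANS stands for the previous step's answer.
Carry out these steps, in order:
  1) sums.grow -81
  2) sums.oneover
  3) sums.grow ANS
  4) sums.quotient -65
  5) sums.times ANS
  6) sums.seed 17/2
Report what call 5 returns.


==> sums.grow(-81)
<== -81
==> sums.oneover()
<== -1/81
==> sums.grow(ANS)
<== -2/81
==> sums.quotient(-65)
<== 2/5265
==> sums.times(ANS)
<== 4/27720225
==> sums.seed(17/2)
<== 17/2

Answer: 4/27720225


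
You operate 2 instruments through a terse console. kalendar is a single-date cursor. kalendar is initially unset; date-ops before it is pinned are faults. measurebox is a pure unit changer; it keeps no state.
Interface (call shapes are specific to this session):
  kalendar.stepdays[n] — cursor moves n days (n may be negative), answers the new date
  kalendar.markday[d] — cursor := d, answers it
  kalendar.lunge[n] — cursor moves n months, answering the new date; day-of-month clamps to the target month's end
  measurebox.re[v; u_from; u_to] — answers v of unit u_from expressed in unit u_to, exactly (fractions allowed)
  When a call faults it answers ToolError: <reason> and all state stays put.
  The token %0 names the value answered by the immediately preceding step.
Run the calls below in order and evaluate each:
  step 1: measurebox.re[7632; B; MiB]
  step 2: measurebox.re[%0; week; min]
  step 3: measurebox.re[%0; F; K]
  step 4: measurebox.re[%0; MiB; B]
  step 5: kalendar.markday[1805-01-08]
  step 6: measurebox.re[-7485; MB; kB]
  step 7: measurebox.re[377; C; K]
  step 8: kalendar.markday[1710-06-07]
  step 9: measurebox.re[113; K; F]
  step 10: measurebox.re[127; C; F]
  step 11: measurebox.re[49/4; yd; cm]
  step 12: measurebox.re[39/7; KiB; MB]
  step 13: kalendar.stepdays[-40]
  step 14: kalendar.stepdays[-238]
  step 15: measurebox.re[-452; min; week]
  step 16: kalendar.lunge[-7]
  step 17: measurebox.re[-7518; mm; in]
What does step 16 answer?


! re(v: 7632, u_from: B, u_to: MiB) : 477/65536
! re(v: %0, u_from: week, u_to: min) : 150255/2048
! re(v: %0, u_from: F, u_to: K) : 27291479/92160
! re(v: %0, u_from: MiB, u_to: B) : 13973237248/45
! markday(d: 1805-01-08) : 1805-01-08
! re(v: -7485, u_from: MB, u_to: kB) : -7485000
! re(v: 377, u_from: C, u_to: K) : 13003/20
! markday(d: 1710-06-07) : 1710-06-07
! re(v: 113, u_from: K, u_to: F) : -25627/100
! re(v: 127, u_from: C, u_to: F) : 1303/5
! re(v: 49/4, u_from: yd, u_to: cm) : 56007/50
! re(v: 39/7, u_from: KiB, u_to: MB) : 624/109375
! stepdays(n: -40) : 1710-04-28
! stepdays(n: -238) : 1709-09-02
! re(v: -452, u_from: min, u_to: week) : -113/2520
! lunge(n: -7) : 1709-02-02
! re(v: -7518, u_from: mm, u_to: in) : -37590/127

Answer: 1709-02-02


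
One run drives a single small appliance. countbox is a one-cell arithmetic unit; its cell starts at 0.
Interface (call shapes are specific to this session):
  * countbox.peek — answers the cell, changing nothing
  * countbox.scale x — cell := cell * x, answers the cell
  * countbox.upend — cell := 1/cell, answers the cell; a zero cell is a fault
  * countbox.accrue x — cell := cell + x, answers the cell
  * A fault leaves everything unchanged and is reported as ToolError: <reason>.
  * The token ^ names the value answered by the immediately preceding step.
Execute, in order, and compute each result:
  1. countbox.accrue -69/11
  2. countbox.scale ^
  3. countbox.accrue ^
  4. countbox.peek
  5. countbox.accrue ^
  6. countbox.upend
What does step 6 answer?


Answer: 121/19044

Derivation:
Step: countbox.accrue[x='-69/11']
Result: -69/11
Step: countbox.scale[x='^']
Result: 4761/121
Step: countbox.accrue[x='^']
Result: 9522/121
Step: countbox.peek[]
Result: 9522/121
Step: countbox.accrue[x='^']
Result: 19044/121
Step: countbox.upend[]
Result: 121/19044


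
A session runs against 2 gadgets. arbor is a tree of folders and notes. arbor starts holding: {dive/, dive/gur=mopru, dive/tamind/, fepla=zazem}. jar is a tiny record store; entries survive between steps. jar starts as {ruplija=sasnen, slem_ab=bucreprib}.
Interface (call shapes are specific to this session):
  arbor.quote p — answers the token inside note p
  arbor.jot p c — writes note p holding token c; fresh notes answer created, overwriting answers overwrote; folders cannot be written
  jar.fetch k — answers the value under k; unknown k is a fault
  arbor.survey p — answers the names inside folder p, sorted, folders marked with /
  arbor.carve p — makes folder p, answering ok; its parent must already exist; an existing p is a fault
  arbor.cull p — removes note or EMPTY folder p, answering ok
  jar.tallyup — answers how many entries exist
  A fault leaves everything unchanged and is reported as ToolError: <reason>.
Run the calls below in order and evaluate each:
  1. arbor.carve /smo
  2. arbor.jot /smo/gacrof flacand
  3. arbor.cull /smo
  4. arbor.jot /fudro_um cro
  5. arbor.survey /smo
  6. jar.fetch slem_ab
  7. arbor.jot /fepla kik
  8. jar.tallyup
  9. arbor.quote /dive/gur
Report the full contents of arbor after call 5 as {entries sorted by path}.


% arbor.carve p='/smo'
  ok
% arbor.jot p='/smo/gacrof' c='flacand'
  created
% arbor.cull p='/smo'
  ToolError: not empty
% arbor.jot p='/fudro_um' c='cro'
  created
% arbor.survey p='/smo'
  [gacrof]
% jar.fetch k='slem_ab'
  bucreprib
% arbor.jot p='/fepla' c='kik'
  overwrote
% jar.tallyup
  2
% arbor.quote p='/dive/gur'
  mopru

Answer: {dive/, dive/gur=mopru, dive/tamind/, fepla=zazem, fudro_um=cro, smo/, smo/gacrof=flacand}


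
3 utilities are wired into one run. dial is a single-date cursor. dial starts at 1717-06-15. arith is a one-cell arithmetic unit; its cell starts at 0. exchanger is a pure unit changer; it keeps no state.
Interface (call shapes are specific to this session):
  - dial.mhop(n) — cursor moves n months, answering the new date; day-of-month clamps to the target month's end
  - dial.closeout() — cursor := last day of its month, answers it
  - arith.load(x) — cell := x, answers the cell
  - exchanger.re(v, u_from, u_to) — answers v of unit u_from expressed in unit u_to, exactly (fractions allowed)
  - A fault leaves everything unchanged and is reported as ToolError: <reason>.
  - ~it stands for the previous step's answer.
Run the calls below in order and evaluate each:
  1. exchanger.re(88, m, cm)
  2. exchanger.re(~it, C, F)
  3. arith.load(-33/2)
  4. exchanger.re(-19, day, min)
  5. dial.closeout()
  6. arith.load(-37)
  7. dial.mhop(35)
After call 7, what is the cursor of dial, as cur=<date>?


Answer: cur=1720-05-30

Derivation:
·→ re(v='88', u_from='m', u_to='cm')
·← 8800
·→ re(v='~it', u_from='C', u_to='F')
·← 15872
·→ load(x='-33/2')
·← -33/2
·→ re(v='-19', u_from='day', u_to='min')
·← -27360
·→ closeout()
·← 1717-06-30
·→ load(x='-37')
·← -37
·→ mhop(n='35')
·← 1720-05-30


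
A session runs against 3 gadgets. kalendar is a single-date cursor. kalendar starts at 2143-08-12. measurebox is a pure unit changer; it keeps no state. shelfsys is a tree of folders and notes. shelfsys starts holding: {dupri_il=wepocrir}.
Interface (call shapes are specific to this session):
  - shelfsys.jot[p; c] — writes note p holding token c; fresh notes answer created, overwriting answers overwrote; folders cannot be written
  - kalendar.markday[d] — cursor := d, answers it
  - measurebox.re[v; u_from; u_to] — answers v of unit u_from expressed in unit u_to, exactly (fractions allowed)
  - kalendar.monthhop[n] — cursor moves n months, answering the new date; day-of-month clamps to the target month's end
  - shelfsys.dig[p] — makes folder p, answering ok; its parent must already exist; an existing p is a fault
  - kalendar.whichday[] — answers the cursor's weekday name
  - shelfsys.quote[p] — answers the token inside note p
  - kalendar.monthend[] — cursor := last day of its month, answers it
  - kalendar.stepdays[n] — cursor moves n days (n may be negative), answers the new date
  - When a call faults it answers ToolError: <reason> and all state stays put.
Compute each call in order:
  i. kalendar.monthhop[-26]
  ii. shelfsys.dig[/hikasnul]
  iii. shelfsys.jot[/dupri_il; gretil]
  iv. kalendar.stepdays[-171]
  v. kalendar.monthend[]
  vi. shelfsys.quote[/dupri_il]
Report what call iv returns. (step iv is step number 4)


Answer: 2140-12-23

Derivation:
# 1. monthhop(-26) ~> 2141-06-12
# 2. dig(/hikasnul) ~> ok
# 3. jot(/dupri_il, gretil) ~> overwrote
# 4. stepdays(-171) ~> 2140-12-23
# 5. monthend() ~> 2140-12-31
# 6. quote(/dupri_il) ~> gretil
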